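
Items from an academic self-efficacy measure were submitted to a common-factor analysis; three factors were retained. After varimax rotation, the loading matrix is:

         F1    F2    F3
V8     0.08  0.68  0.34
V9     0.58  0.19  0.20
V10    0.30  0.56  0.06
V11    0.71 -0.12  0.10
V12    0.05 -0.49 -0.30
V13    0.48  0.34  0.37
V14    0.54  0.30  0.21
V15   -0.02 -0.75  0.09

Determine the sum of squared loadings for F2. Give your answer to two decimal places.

1.83

SS loadings for F2 = 0.68² + 0.19² + 0.56² + (-0.12)² + (-0.49)² + 0.34² + 0.30² + (-0.75)² = 0.4624 + 0.0361 + 0.3136 + 0.0144 + 0.2401 + 0.1156 + 0.0900 + 0.5625 = 1.8347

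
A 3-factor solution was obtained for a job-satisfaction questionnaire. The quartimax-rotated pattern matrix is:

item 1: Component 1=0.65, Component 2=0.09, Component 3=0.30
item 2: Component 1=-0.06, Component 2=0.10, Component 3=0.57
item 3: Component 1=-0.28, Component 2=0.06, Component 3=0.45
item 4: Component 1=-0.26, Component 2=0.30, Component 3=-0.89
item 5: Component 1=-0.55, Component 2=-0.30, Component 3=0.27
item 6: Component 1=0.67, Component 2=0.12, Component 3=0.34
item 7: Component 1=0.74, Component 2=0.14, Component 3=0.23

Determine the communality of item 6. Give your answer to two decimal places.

h² = 0.67² + 0.12² + 0.34² = 0.4489 + 0.0144 + 0.1156 = 0.5789

0.58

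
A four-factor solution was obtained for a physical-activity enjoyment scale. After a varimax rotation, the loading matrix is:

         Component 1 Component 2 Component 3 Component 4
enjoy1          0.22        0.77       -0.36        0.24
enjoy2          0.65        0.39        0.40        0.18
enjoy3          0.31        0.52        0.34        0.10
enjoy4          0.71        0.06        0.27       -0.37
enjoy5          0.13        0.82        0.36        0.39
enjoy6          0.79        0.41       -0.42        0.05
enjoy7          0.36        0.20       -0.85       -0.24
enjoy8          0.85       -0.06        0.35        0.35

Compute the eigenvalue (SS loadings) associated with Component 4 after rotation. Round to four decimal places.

SS loadings for Component 4 = 0.24² + 0.18² + 0.10² + (-0.37)² + 0.39² + 0.05² + (-0.24)² + 0.35² = 0.0576 + 0.0324 + 0.0100 + 0.1369 + 0.1521 + 0.0025 + 0.0576 + 0.1225 = 0.5716

0.5716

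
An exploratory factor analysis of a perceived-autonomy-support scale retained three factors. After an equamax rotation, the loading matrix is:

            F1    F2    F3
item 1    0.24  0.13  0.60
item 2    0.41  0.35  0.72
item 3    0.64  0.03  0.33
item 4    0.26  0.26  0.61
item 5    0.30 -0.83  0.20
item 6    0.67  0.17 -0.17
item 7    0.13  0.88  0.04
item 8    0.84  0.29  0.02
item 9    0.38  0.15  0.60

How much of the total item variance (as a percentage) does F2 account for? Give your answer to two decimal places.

SS loadings for F2 = 0.13² + 0.35² + 0.03² + 0.26² + (-0.83)² + 0.17² + 0.88² + 0.29² + 0.15² = 1.8067
With 9 standardized items, total variance = 9. Proportion = 1.8067/9 = 0.2007 → 20.07%.

20.07%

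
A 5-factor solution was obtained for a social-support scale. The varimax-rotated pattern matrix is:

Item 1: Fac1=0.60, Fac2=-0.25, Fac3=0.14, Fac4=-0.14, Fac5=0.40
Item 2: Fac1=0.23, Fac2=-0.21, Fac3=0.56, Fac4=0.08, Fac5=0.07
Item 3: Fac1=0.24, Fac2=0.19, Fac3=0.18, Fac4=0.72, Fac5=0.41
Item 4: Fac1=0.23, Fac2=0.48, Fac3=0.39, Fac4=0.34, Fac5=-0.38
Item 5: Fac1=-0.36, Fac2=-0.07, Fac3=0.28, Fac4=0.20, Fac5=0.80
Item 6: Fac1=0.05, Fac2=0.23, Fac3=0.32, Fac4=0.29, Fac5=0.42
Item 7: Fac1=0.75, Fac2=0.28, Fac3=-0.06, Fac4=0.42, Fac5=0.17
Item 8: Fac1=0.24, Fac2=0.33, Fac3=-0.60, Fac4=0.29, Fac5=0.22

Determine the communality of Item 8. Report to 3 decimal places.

0.659

h² = 0.24² + 0.33² + (-0.60)² + 0.29² + 0.22² = 0.0576 + 0.1089 + 0.3600 + 0.0841 + 0.0484 = 0.6590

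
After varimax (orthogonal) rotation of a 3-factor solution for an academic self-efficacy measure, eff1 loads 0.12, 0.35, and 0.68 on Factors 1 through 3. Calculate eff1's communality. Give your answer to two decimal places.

0.60

h² = 0.12² + 0.35² + 0.68² = 0.0144 + 0.1225 + 0.4624 = 0.5993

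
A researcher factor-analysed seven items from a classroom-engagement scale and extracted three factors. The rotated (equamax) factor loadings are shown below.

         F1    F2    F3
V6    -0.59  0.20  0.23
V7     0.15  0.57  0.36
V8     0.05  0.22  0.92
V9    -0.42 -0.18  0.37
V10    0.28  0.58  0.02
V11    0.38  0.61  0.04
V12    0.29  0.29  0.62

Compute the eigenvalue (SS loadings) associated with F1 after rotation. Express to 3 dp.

0.856

SS loadings for F1 = (-0.59)² + 0.15² + 0.05² + (-0.42)² + 0.28² + 0.38² + 0.29² = 0.3481 + 0.0225 + 0.0025 + 0.1764 + 0.0784 + 0.1444 + 0.0841 = 0.8564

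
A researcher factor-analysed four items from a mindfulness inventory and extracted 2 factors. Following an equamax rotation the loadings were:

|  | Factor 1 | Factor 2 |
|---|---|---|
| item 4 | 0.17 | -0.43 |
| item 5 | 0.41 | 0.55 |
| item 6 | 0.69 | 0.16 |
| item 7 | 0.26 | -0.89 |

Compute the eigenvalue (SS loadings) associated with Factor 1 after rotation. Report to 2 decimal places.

0.74

SS loadings for Factor 1 = 0.17² + 0.41² + 0.69² + 0.26² = 0.0289 + 0.1681 + 0.4761 + 0.0676 = 0.7407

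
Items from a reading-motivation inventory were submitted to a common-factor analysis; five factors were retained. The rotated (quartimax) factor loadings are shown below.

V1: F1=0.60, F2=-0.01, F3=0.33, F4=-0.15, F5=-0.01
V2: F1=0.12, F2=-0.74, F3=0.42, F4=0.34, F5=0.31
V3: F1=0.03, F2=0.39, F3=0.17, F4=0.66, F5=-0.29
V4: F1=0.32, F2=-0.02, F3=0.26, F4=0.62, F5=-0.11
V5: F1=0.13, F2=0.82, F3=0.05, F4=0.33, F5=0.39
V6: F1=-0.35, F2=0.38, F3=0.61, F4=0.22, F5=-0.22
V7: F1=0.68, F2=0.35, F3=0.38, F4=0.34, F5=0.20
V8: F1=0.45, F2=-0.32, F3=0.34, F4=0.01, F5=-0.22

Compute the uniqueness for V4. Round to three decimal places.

h² = 0.32² + (-0.02)² + 0.26² + 0.62² + (-0.11)² = 0.1024 + 0.0004 + 0.0676 + 0.3844 + 0.0121 = 0.5669
Uniqueness u² = 1 − h² = 1 − 0.5669 = 0.4331

0.433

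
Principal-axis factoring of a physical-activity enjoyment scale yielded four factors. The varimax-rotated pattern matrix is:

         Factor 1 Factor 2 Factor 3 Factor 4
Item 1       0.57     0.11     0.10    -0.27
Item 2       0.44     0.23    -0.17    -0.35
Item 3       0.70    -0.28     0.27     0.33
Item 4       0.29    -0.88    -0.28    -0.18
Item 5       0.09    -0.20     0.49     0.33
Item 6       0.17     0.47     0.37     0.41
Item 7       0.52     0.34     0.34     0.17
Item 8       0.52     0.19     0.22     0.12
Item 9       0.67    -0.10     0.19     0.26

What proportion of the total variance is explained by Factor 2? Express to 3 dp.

0.149

SS loadings for Factor 2 = 0.11² + 0.23² + (-0.28)² + (-0.88)² + (-0.20)² + 0.47² + 0.34² + 0.19² + (-0.10)² = 1.3404
Proportion of variance = 1.3404 / 9 = 0.1489.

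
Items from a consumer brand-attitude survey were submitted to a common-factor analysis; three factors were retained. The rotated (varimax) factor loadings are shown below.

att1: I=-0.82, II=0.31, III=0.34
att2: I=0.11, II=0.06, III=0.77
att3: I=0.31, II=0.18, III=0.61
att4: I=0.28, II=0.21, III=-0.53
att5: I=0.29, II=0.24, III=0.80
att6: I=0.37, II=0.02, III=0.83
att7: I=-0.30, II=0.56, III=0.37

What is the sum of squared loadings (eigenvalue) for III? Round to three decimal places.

2.827

SS loadings for III = 0.34² + 0.77² + 0.61² + (-0.53)² + 0.80² + 0.83² + 0.37² = 0.1156 + 0.5929 + 0.3721 + 0.2809 + 0.6400 + 0.6889 + 0.1369 = 2.8273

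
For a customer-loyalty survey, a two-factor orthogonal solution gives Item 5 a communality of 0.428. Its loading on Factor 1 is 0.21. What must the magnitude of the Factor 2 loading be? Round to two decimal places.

0.62

Under orthogonal rotation h² = Σλ², so λ_Factor 2² = h² − (0.0441) = 0.428 − 0.0441 = 0.3839.
|λ| = √0.3839 = 0.6196.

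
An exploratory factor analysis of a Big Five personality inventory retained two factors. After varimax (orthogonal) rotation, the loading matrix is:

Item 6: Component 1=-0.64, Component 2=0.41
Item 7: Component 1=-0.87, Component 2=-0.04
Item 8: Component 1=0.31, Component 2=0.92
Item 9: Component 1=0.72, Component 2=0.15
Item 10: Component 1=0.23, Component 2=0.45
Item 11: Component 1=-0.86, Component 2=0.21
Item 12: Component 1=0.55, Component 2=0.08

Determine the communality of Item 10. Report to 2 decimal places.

h² = 0.23² + 0.45² = 0.0529 + 0.2025 = 0.2554

0.26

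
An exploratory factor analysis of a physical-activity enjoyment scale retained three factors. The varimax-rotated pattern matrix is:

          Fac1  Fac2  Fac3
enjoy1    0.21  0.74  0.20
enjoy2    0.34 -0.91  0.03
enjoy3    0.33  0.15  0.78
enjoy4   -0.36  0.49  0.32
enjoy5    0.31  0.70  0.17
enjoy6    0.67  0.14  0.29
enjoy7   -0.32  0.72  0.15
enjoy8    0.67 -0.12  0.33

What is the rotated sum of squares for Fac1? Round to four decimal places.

SS loadings for Fac1 = 0.21² + 0.34² + 0.33² + (-0.36)² + 0.31² + 0.67² + (-0.32)² + 0.67² = 0.0441 + 0.1156 + 0.1089 + 0.1296 + 0.0961 + 0.4489 + 0.1024 + 0.4489 = 1.4945

1.4945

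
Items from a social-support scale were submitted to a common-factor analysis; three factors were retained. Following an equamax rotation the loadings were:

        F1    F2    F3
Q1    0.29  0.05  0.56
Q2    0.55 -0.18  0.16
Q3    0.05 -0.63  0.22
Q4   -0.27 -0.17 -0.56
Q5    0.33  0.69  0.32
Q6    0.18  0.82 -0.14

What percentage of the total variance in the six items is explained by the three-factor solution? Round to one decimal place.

SS loadings by factor: 0.6033, 1.6092, 0.8232; total = 3.0357.
Total variance with 6 standardized items is 6, so the solution explains 3.0357/6 = 0.5060 = 50.59%.

50.6%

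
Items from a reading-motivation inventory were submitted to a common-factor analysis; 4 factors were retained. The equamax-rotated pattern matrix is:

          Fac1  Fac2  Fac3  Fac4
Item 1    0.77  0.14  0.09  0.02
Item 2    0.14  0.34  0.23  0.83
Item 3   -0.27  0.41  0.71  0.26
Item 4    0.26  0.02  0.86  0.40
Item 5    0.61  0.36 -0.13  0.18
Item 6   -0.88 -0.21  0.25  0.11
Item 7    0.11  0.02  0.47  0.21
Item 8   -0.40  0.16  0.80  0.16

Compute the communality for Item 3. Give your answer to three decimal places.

h² = (-0.27)² + 0.41² + 0.71² + 0.26² = 0.0729 + 0.1681 + 0.5041 + 0.0676 = 0.8127

0.813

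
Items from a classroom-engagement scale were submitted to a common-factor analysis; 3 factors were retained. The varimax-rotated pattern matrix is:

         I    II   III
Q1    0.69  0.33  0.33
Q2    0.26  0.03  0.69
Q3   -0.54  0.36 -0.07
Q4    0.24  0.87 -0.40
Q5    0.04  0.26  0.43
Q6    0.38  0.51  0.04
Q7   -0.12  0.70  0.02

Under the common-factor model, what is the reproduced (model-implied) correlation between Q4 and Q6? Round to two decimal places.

0.52

r̂ = Σ λ_i·λ_j across factors = (0.24)(0.38) + (0.87)(0.51) + (-0.40)(0.04)
  = +0.0912 +0.4437 -0.0160 = 0.5189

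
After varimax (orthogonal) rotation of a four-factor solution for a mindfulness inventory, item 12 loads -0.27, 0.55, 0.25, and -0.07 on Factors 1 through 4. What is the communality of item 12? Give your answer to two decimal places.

h² = (-0.27)² + 0.55² + 0.25² + (-0.07)² = 0.0729 + 0.3025 + 0.0625 + 0.0049 = 0.4428

0.44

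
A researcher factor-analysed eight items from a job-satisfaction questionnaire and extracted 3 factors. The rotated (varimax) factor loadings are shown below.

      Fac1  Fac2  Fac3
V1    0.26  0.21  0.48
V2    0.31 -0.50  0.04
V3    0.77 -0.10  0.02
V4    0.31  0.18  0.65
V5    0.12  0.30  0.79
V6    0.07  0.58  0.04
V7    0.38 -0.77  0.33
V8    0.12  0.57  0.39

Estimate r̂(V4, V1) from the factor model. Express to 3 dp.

0.430

r̂ = Σ λ_i·λ_j across factors = (0.31)(0.26) + (0.18)(0.21) + (0.65)(0.48)
  = +0.0806 +0.0378 +0.3120 = 0.4304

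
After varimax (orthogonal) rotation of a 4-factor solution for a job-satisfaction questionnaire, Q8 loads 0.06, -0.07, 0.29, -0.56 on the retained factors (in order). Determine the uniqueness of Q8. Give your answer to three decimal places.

0.594

h² = 0.06² + (-0.07)² + 0.29² + (-0.56)² = 0.0036 + 0.0049 + 0.0841 + 0.3136 = 0.4062
Uniqueness u² = 1 − h² = 1 − 0.4062 = 0.5938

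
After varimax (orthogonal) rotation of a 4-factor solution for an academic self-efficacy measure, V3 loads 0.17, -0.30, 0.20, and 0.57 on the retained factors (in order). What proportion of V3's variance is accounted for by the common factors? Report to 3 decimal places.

0.484

h² = 0.17² + (-0.30)² + 0.20² + 0.57² = 0.0289 + 0.0900 + 0.0400 + 0.3249 = 0.4838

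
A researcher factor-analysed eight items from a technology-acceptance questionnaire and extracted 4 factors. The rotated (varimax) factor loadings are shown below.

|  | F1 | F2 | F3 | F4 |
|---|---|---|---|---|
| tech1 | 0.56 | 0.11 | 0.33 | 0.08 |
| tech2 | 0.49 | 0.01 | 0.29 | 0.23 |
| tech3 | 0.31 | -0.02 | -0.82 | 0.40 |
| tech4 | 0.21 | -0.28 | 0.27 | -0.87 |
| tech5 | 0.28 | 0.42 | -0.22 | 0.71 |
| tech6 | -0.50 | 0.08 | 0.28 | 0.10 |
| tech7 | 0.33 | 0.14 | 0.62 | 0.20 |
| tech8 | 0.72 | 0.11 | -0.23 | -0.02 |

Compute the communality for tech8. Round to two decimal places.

0.58

h² = 0.72² + 0.11² + (-0.23)² + (-0.02)² = 0.5184 + 0.0121 + 0.0529 + 0.0004 = 0.5838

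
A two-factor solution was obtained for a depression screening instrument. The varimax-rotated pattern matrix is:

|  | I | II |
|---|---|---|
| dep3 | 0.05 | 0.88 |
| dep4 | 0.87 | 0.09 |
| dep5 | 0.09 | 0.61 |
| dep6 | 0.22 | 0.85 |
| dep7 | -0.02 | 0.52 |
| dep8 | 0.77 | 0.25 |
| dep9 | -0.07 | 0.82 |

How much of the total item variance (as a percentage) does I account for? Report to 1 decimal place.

20.2%

SS loadings for I = 0.05² + 0.87² + 0.09² + 0.22² + (-0.02)² + 0.77² + (-0.07)² = 1.4141
With 7 standardized items, total variance = 7. Proportion = 1.4141/7 = 0.2020 → 20.20%.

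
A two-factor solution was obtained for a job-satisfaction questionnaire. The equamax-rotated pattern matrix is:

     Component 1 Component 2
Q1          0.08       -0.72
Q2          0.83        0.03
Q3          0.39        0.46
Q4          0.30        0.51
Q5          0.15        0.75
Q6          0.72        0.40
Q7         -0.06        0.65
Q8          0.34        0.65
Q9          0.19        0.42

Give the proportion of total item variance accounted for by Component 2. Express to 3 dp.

SS loadings for Component 2 = (-0.72)² + 0.03² + 0.46² + 0.51² + 0.75² + 0.40² + 0.65² + 0.65² + 0.42² = 2.7349
Proportion of variance = 2.7349 / 9 = 0.3039.

0.304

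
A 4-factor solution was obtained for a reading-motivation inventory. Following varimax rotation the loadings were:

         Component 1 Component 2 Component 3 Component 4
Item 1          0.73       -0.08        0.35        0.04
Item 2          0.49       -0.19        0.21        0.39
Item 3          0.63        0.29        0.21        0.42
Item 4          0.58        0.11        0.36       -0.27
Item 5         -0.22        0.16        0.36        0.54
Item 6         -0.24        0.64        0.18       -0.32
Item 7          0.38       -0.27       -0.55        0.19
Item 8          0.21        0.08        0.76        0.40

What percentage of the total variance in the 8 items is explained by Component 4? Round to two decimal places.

SS loadings for Component 4 = 0.04² + 0.39² + 0.42² + (-0.27)² + 0.54² + (-0.32)² + 0.19² + 0.40² = 0.9931
With 8 standardized items, total variance = 8. Proportion = 0.9931/8 = 0.1241 → 12.41%.

12.41%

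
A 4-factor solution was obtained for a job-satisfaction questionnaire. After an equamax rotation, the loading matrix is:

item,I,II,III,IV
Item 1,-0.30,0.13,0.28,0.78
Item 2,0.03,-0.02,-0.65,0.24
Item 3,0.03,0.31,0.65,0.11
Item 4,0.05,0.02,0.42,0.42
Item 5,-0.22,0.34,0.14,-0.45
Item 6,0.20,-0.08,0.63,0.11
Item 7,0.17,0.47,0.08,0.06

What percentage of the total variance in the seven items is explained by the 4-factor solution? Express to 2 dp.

46.62%

SS loadings by factor: 0.2116, 0.4567, 1.5227, 1.0727; total = 3.2637.
Total variance with 7 standardized items is 7, so the solution explains 3.2637/7 = 0.4662 = 46.62%.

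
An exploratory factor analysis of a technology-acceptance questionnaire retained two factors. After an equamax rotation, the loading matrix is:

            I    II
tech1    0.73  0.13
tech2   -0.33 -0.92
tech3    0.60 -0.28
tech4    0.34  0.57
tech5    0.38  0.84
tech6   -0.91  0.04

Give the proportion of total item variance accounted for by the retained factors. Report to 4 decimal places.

0.6773

SS loadings by factor: 2.0899, 1.9738; total = 4.0637.
Total variance with 6 standardized items is 6, so the solution explains 4.0637/6 = 0.6773.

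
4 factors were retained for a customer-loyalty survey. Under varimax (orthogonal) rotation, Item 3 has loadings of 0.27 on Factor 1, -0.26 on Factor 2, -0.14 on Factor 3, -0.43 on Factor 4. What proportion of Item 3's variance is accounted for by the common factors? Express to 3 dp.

h² = 0.27² + (-0.26)² + (-0.14)² + (-0.43)² = 0.0729 + 0.0676 + 0.0196 + 0.1849 = 0.3450

0.345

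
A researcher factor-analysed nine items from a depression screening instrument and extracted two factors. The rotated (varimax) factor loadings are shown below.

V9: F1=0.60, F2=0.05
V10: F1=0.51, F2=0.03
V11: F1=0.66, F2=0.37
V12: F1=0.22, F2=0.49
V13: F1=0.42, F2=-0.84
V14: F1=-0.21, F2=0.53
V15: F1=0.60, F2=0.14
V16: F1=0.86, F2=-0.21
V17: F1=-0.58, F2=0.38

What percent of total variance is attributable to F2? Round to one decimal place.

SS loadings for F2 = 0.05² + 0.03² + 0.37² + 0.49² + (-0.84)² + 0.53² + 0.14² + (-0.21)² + 0.38² = 1.5750
With 9 standardized items, total variance = 9. Proportion = 1.5750/9 = 0.1750 → 17.50%.

17.5%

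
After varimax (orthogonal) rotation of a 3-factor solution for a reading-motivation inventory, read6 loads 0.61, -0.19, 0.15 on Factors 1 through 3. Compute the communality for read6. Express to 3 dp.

0.431

h² = 0.61² + (-0.19)² + 0.15² = 0.3721 + 0.0361 + 0.0225 = 0.4307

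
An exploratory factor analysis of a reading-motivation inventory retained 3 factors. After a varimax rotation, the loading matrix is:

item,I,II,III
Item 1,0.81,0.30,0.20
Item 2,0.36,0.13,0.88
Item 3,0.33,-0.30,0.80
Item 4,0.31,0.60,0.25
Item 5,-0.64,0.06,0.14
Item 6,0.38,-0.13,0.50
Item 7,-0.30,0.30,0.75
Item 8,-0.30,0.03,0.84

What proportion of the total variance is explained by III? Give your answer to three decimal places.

SS loadings for III = 0.20² + 0.88² + 0.80² + 0.25² + 0.14² + 0.50² + 0.75² + 0.84² = 3.0546
Proportion of variance = 3.0546 / 8 = 0.3818.

0.382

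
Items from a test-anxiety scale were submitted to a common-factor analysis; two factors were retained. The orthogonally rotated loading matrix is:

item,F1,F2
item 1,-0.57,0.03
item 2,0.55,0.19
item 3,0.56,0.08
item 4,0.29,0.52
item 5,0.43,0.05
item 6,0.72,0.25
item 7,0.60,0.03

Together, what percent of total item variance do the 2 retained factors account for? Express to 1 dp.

SS loadings by factor: 2.0884, 0.3797; total = 2.4681.
Total variance with 7 standardized items is 7, so the solution explains 2.4681/7 = 0.3526 = 35.26%.

35.3%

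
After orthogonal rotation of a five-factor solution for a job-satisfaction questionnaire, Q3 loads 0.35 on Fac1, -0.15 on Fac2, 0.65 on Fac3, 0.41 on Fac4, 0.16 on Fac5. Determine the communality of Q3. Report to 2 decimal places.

0.76

h² = 0.35² + (-0.15)² + 0.65² + 0.41² + 0.16² = 0.1225 + 0.0225 + 0.4225 + 0.1681 + 0.0256 = 0.7612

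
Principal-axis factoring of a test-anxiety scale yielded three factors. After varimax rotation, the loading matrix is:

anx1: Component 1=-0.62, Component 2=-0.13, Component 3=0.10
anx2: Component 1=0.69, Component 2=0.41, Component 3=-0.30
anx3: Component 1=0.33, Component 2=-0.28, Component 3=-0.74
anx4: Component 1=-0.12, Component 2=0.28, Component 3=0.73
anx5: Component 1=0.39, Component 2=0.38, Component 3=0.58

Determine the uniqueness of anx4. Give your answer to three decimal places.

0.374

h² = (-0.12)² + 0.28² + 0.73² = 0.0144 + 0.0784 + 0.5329 = 0.6257
Uniqueness u² = 1 − h² = 1 − 0.6257 = 0.3743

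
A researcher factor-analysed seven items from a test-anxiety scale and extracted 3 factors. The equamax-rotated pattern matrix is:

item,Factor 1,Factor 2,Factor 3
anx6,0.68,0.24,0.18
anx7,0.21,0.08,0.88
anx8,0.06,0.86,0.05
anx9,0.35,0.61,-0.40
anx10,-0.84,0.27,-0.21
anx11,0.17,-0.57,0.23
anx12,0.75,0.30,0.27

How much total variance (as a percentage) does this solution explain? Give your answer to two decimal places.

Communalities: 0.5524, 0.8249, 0.7457, 0.6546, 0.8226, 0.4067, 0.7254; Σh² = 4.7323.
Total variance with 7 standardized items is 7, so the solution explains 4.7323/7 = 0.6760 = 67.60%.

67.60%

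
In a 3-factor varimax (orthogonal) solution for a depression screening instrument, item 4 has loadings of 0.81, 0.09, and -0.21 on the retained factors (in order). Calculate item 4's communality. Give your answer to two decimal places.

0.71

h² = 0.81² + 0.09² + (-0.21)² = 0.6561 + 0.0081 + 0.0441 = 0.7083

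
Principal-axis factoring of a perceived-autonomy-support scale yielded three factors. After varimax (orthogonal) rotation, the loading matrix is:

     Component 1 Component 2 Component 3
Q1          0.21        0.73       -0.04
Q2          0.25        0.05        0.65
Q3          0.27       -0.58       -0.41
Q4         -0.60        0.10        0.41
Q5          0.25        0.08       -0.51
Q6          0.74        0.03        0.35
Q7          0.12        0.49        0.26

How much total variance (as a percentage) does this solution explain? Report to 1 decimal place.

50.1%

SS loadings by factor: 1.1640, 1.1292, 1.2105; total = 3.5037.
Total variance with 7 standardized items is 7, so the solution explains 3.5037/7 = 0.5005 = 50.05%.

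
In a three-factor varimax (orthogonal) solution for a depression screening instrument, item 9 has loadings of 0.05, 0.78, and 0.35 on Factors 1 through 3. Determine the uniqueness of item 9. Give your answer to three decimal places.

0.267

h² = 0.05² + 0.78² + 0.35² = 0.0025 + 0.6084 + 0.1225 = 0.7334
Uniqueness u² = 1 − h² = 1 − 0.7334 = 0.2666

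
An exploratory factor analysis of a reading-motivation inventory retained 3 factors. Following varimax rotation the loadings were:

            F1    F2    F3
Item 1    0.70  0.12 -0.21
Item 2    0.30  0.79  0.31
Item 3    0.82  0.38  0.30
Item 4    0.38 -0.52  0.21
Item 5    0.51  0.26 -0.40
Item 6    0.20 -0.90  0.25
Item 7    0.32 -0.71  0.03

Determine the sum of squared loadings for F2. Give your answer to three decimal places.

2.435

SS loadings for F2 = 0.12² + 0.79² + 0.38² + (-0.52)² + 0.26² + (-0.90)² + (-0.71)² = 0.0144 + 0.6241 + 0.1444 + 0.2704 + 0.0676 + 0.8100 + 0.5041 = 2.4350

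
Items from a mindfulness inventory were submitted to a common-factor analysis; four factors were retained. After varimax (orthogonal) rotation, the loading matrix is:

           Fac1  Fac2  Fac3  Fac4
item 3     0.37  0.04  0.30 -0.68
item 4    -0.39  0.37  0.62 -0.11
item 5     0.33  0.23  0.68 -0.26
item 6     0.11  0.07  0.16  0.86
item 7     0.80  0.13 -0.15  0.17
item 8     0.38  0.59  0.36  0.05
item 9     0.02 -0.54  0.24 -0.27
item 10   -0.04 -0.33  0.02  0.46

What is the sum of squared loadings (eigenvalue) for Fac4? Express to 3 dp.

1.598

SS loadings for Fac4 = (-0.68)² + (-0.11)² + (-0.26)² + 0.86² + 0.17² + 0.05² + (-0.27)² + 0.46² = 0.4624 + 0.0121 + 0.0676 + 0.7396 + 0.0289 + 0.0025 + 0.0729 + 0.2116 = 1.5976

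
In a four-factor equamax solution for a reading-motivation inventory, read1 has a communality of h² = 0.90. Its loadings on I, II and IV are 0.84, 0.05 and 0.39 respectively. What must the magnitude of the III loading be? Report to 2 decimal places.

0.20

Under orthogonal rotation h² = Σλ², so λ_III² = h² − (0.8602) = 0.90 − 0.8602 = 0.0398.
|λ| = √0.0398 = 0.1995.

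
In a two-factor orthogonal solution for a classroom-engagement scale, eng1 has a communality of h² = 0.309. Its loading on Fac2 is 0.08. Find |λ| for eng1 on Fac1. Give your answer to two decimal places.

0.55

Under orthogonal rotation h² = Σλ², so λ_Fac1² = h² − (0.0064) = 0.309 − 0.0064 = 0.3026.
|λ| = √0.3026 = 0.5501.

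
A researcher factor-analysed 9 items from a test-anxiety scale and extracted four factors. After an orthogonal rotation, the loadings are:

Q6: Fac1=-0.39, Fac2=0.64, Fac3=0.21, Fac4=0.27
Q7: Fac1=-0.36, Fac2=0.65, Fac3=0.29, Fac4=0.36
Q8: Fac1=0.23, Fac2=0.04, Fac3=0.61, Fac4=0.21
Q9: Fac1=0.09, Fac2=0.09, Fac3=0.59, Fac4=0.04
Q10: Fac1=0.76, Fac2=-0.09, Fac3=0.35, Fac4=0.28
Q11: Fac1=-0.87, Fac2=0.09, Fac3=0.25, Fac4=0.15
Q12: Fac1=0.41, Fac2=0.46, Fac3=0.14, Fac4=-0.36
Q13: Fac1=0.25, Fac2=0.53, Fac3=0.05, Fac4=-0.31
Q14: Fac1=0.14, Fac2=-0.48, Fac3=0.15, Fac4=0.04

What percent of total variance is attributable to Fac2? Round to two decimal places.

SS loadings for Fac2 = 0.64² + 0.65² + 0.04² + 0.09² + (-0.09)² + 0.09² + 0.46² + 0.53² + (-0.48)² = 1.5809
With 9 standardized items, total variance = 9. Proportion = 1.5809/9 = 0.1757 → 17.57%.

17.57%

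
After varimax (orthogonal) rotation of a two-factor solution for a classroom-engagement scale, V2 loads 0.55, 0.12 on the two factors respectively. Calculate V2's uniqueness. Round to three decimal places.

0.683

h² = 0.55² + 0.12² = 0.3025 + 0.0144 = 0.3169
Uniqueness u² = 1 − h² = 1 − 0.3169 = 0.6831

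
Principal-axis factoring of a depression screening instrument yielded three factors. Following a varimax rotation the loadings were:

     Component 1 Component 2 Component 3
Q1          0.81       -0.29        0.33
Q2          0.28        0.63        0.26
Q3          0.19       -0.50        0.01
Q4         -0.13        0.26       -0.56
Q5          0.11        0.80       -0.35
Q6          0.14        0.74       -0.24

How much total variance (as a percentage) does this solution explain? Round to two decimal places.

57.93%

SS loadings by factor: 0.8192, 1.9862, 0.6703; total = 3.4757.
Total variance with 6 standardized items is 6, so the solution explains 3.4757/6 = 0.5793 = 57.93%.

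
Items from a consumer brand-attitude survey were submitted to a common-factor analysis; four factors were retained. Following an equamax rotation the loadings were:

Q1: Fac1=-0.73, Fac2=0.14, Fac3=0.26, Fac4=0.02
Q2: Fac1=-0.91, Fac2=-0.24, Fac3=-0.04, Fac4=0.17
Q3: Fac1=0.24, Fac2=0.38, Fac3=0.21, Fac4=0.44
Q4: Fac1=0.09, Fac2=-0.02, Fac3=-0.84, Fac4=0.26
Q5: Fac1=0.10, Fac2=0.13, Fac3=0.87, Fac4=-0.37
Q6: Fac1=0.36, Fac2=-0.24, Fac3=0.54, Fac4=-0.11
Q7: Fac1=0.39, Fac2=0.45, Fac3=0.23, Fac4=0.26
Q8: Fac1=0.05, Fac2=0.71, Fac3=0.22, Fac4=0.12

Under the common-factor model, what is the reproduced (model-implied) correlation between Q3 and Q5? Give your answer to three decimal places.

0.093

r̂ = Σ λ_i·λ_j across factors = (0.24)(0.10) + (0.38)(0.13) + (0.21)(0.87) + (0.44)(-0.37)
  = +0.0240 +0.0494 +0.1827 -0.1628 = 0.0933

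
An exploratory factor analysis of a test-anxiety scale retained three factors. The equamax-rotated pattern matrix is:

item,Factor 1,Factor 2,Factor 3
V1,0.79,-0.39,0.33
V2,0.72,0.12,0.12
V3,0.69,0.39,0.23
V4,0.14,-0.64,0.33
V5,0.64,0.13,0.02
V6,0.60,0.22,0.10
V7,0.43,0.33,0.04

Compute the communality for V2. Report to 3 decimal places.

h² = 0.72² + 0.12² + 0.12² = 0.5184 + 0.0144 + 0.0144 = 0.5472

0.547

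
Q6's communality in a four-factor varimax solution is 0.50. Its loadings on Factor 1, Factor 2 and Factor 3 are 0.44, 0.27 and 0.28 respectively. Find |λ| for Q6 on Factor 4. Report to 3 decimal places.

0.394

Under orthogonal rotation h² = Σλ², so λ_Factor 4² = h² − (0.3449) = 0.50 − 0.3449 = 0.1551.
|λ| = √0.1551 = 0.3938.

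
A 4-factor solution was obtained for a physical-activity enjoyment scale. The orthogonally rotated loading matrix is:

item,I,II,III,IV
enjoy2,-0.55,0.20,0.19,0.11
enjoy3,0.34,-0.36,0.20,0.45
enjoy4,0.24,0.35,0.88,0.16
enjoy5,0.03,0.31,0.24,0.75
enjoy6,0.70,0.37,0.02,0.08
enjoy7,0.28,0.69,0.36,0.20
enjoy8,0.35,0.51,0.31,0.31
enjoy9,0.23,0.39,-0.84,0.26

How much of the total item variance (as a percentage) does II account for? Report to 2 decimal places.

17.67%

SS loadings for II = 0.20² + (-0.36)² + 0.35² + 0.31² + 0.37² + 0.69² + 0.51² + 0.39² = 1.4134
With 8 standardized items, total variance = 8. Proportion = 1.4134/8 = 0.1767 → 17.67%.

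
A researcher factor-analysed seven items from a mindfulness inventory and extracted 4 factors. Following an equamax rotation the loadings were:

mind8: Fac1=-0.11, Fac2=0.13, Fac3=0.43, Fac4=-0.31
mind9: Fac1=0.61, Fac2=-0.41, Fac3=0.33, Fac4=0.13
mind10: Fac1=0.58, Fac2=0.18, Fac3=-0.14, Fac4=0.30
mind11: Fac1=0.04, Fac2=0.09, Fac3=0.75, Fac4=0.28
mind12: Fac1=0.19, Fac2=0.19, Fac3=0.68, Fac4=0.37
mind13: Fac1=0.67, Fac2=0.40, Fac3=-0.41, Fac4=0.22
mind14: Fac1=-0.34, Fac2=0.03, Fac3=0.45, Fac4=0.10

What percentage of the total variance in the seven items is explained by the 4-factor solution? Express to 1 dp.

56.2%

SS loadings by factor: 1.3228, 0.4225, 1.7089, 0.4767; total = 3.9309.
Total variance with 7 standardized items is 7, so the solution explains 3.9309/7 = 0.5616 = 56.16%.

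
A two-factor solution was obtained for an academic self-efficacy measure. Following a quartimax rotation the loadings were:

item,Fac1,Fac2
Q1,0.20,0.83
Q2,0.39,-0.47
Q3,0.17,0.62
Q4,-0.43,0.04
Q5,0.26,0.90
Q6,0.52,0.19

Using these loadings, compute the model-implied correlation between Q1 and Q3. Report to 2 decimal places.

r̂ = Σ λ_i·λ_j across factors = (0.20)(0.17) + (0.83)(0.62)
  = +0.0340 +0.5146 = 0.5486

0.55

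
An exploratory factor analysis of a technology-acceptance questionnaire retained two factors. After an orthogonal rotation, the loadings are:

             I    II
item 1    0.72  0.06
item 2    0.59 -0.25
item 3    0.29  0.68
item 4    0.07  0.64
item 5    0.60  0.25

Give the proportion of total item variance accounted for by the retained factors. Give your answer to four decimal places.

Communalities: 0.5220, 0.4106, 0.5465, 0.4145, 0.4225; Σh² = 2.3161.
Total variance with 5 standardized items is 5, so the solution explains 2.3161/5 = 0.4632.

0.4632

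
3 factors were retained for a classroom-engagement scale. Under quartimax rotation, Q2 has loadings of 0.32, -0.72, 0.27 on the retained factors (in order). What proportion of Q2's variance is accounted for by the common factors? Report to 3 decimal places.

0.694

h² = 0.32² + (-0.72)² + 0.27² = 0.1024 + 0.5184 + 0.0729 = 0.6937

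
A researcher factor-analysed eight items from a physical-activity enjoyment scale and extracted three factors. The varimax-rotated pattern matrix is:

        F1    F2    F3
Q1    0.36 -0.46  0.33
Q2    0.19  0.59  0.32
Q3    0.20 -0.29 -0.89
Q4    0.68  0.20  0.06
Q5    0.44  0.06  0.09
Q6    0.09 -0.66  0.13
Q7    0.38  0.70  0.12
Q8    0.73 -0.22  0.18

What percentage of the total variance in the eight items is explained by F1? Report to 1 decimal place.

SS loadings for F1 = 0.36² + 0.19² + 0.20² + 0.68² + 0.44² + 0.09² + 0.38² + 0.73² = 1.5471
With 8 standardized items, total variance = 8. Proportion = 1.5471/8 = 0.1934 → 19.34%.

19.3%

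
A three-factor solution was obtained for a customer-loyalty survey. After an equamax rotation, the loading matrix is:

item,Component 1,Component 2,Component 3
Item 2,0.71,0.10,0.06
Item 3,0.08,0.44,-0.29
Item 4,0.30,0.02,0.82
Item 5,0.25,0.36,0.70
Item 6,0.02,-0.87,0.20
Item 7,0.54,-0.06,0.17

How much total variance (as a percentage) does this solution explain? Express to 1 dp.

56.1%

SS loadings by factor: 0.9550, 1.0941, 1.3190; total = 3.3681.
Total variance with 6 standardized items is 6, so the solution explains 3.3681/6 = 0.5614 = 56.13%.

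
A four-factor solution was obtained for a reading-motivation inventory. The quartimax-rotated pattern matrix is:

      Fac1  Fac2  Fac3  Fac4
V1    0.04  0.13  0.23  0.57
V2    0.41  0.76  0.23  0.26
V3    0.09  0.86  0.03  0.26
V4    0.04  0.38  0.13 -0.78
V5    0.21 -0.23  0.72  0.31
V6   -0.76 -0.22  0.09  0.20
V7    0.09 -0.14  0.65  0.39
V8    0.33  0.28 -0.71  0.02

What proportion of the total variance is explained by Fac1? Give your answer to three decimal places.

0.115

SS loadings for Fac1 = 0.04² + 0.41² + 0.09² + 0.04² + 0.21² + (-0.76)² + 0.09² + 0.33² = 0.9181
Proportion of variance = 0.9181 / 8 = 0.1148.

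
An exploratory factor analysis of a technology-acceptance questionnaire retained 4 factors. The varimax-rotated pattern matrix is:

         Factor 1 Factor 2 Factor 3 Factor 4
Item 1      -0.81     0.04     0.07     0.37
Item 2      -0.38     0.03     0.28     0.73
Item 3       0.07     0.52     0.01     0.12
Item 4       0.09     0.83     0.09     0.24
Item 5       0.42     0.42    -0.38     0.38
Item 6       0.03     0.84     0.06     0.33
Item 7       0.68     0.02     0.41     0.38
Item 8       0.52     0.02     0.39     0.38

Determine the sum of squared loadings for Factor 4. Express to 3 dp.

1.284

SS loadings for Factor 4 = 0.37² + 0.73² + 0.12² + 0.24² + 0.38² + 0.33² + 0.38² + 0.38² = 0.1369 + 0.5329 + 0.0144 + 0.0576 + 0.1444 + 0.1089 + 0.1444 + 0.1444 = 1.2839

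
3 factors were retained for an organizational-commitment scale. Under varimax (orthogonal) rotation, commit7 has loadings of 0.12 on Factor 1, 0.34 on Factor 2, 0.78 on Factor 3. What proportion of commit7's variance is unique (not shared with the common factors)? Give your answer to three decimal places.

0.262

h² = 0.12² + 0.34² + 0.78² = 0.0144 + 0.1156 + 0.6084 = 0.7384
Uniqueness u² = 1 − h² = 1 − 0.7384 = 0.2616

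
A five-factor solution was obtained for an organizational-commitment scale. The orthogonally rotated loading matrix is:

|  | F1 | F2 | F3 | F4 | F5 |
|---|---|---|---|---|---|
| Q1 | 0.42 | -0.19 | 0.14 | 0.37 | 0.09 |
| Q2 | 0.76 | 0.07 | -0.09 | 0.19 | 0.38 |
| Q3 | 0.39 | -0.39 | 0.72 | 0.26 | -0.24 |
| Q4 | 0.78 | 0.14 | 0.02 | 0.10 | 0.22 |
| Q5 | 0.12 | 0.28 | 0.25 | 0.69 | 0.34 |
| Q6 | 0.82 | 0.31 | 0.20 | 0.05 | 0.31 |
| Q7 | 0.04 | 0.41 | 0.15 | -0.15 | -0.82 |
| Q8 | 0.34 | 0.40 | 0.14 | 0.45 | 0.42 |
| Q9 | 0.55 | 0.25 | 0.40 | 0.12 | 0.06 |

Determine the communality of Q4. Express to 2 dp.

h² = 0.78² + 0.14² + 0.02² + 0.10² + 0.22² = 0.6084 + 0.0196 + 0.0004 + 0.0100 + 0.0484 = 0.6868

0.69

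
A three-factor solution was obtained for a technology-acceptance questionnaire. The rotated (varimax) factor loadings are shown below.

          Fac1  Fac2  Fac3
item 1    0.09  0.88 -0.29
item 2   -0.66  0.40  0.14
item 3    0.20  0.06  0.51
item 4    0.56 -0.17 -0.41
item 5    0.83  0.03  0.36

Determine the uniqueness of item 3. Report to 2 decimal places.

0.70

h² = 0.20² + 0.06² + 0.51² = 0.0400 + 0.0036 + 0.2601 = 0.3037
Uniqueness u² = 1 − h² = 1 − 0.3037 = 0.6963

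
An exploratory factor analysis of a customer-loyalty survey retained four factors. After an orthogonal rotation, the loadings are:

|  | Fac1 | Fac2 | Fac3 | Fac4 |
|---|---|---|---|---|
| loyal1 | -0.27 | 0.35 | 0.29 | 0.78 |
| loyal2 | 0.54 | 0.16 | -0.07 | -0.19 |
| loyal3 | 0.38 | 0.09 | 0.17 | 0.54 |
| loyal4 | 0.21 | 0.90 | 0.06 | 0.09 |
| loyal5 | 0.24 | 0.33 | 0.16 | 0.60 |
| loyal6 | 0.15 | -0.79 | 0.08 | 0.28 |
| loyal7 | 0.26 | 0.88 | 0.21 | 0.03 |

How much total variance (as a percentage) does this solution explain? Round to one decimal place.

67.9%

Communalities: 0.8879, 0.3582, 0.4730, 0.8658, 0.5521, 0.7314, 0.8870; Σh² = 4.7554.
Total variance with 7 standardized items is 7, so the solution explains 4.7554/7 = 0.6793 = 67.93%.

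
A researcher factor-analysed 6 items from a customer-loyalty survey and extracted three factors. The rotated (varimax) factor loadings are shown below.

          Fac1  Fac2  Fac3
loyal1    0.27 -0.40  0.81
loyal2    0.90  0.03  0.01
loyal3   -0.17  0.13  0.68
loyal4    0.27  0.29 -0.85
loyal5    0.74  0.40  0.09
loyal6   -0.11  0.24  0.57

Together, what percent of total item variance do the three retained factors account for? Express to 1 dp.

70.0%

Communalities: 0.8890, 0.8110, 0.5082, 0.8795, 0.7157, 0.3946; Σh² = 4.1980.
Total variance with 6 standardized items is 6, so the solution explains 4.1980/6 = 0.6997 = 69.97%.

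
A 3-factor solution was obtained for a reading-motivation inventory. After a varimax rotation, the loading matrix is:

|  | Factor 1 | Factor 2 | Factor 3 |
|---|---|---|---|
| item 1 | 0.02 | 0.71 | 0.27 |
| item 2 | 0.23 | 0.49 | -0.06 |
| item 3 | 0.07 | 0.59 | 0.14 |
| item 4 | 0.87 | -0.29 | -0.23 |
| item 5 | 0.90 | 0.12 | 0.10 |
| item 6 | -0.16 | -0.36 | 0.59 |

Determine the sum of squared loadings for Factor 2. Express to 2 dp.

1.32

SS loadings for Factor 2 = 0.71² + 0.49² + 0.59² + (-0.29)² + 0.12² + (-0.36)² = 0.5041 + 0.2401 + 0.3481 + 0.0841 + 0.0144 + 0.1296 = 1.3204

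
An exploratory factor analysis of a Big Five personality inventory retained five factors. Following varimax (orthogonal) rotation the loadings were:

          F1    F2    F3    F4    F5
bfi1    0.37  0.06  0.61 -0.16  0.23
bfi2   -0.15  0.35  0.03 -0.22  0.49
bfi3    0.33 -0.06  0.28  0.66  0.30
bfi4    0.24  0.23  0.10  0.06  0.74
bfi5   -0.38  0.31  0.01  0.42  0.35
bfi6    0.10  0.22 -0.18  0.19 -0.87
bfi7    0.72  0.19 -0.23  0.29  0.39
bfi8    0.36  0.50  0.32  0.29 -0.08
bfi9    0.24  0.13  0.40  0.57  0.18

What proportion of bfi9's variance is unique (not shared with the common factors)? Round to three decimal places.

h² = 0.24² + 0.13² + 0.40² + 0.57² + 0.18² = 0.0576 + 0.0169 + 0.1600 + 0.3249 + 0.0324 = 0.5918
Uniqueness u² = 1 − h² = 1 − 0.5918 = 0.4082

0.408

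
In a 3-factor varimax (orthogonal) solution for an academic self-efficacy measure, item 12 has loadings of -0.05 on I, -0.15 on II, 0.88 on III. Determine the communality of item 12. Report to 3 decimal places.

0.799

h² = (-0.05)² + (-0.15)² + 0.88² = 0.0025 + 0.0225 + 0.7744 = 0.7994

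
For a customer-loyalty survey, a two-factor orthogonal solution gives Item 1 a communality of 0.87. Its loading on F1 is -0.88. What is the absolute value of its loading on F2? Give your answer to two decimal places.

0.31

Under orthogonal rotation h² = Σλ², so λ_F2² = h² − (0.7744) = 0.87 − 0.7744 = 0.0956.
|λ| = √0.0956 = 0.3092.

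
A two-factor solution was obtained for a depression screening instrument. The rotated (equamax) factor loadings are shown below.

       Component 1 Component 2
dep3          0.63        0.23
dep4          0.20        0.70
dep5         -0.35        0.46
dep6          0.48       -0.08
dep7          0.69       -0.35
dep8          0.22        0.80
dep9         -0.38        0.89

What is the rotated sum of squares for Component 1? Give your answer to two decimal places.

SS loadings for Component 1 = 0.63² + 0.20² + (-0.35)² + 0.48² + 0.69² + 0.22² + (-0.38)² = 0.3969 + 0.0400 + 0.1225 + 0.2304 + 0.4761 + 0.0484 + 0.1444 = 1.4587

1.46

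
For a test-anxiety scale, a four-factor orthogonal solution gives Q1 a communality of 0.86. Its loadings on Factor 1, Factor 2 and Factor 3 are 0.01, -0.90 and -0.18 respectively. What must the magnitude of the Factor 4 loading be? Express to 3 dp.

0.132

Under orthogonal rotation h² = Σλ², so λ_Factor 4² = h² − (0.8425) = 0.86 − 0.8425 = 0.0175.
|λ| = √0.0175 = 0.1323.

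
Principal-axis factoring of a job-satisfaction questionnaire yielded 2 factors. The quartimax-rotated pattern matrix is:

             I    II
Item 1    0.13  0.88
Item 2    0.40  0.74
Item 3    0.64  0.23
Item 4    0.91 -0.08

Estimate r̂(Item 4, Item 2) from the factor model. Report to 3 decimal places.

r̂ = Σ λ_i·λ_j across factors = (0.91)(0.40) + (-0.08)(0.74)
  = +0.3640 -0.0592 = 0.3048

0.305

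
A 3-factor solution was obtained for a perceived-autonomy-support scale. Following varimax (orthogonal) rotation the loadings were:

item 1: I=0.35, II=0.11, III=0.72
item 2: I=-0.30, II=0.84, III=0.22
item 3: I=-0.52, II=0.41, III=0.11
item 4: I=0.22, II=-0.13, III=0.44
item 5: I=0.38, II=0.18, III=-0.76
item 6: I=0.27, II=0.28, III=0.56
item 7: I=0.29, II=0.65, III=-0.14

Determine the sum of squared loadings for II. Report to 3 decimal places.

1.436

SS loadings for II = 0.11² + 0.84² + 0.41² + (-0.13)² + 0.18² + 0.28² + 0.65² = 0.0121 + 0.7056 + 0.1681 + 0.0169 + 0.0324 + 0.0784 + 0.4225 = 1.4360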